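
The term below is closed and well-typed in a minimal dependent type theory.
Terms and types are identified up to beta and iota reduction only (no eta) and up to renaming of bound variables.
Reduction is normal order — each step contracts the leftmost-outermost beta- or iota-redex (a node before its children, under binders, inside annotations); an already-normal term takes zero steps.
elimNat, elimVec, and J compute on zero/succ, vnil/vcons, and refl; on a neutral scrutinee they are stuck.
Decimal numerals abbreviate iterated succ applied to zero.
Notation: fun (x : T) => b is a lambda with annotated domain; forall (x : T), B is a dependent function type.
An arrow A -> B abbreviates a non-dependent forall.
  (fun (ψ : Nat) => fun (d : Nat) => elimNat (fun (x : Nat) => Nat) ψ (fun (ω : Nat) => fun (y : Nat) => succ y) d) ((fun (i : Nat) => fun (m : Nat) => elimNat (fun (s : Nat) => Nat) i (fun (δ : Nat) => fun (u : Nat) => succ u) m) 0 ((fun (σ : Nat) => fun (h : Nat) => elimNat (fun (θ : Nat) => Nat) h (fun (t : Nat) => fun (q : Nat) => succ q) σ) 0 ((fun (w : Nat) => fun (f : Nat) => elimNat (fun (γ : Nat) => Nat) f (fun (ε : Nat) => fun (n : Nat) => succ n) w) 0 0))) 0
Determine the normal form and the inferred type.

reduced normal form:
  0
type:
  Nat
observation: contracting a beta-redex first, the term normalizes in 12 steps.


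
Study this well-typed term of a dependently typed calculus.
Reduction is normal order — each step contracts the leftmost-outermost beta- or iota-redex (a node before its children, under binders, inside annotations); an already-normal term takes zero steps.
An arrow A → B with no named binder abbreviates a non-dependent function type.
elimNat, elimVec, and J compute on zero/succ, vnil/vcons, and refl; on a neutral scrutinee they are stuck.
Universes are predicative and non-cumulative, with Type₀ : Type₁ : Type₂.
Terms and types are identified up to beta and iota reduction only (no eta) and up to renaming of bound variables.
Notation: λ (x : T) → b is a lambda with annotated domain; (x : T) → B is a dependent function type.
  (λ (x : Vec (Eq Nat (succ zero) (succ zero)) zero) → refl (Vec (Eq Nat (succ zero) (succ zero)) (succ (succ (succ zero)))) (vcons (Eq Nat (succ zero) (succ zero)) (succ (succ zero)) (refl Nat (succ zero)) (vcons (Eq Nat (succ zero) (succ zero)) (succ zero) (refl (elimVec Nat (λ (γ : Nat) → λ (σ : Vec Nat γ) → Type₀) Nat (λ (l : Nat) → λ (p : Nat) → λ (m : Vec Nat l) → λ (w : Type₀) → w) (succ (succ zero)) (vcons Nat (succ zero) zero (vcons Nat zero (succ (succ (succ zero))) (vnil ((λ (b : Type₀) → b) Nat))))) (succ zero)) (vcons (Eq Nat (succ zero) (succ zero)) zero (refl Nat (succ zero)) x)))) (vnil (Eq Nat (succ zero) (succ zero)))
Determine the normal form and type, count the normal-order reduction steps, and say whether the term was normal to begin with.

normal form:
  refl (Vec (Eq Nat (succ zero) (succ zero)) (succ (succ (succ zero)))) (vcons (Eq Nat (succ zero) (succ zero)) (succ (succ zero)) (refl Nat (succ zero)) (vcons (Eq Nat (succ zero) (succ zero)) (succ zero) (refl Nat (succ zero)) (vcons (Eq Nat (succ zero) (succ zero)) zero (refl Nat (succ zero)) (vnil (Eq Nat (succ zero) (succ zero))))))
the term's type:
  Eq (Vec (Eq Nat (succ zero) (succ zero)) (succ (succ (succ zero)))) (vcons (Eq Nat (succ zero) (succ zero)) (succ (succ zero)) (refl Nat (succ zero)) (vcons (Eq Nat (succ zero) (succ zero)) (succ zero) (refl Nat (succ zero)) (vcons (Eq Nat (succ zero) (succ zero)) zero (refl Nat (succ zero)) (vnil (Eq Nat (succ zero) (succ zero)))))) (vcons (Eq Nat (succ zero) (succ zero)) (succ (succ zero)) (refl Nat (succ zero)) (vcons (Eq Nat (succ zero) (succ zero)) (succ zero) (refl Nat (succ zero)) (vcons (Eq Nat (succ zero) (succ zero)) zero (refl Nat (succ zero)) (vnil (Eq Nat (succ zero) (succ zero))))))
steps to reach normal form (normal order): 12
term was already normal: no
first redex: a beta-redex


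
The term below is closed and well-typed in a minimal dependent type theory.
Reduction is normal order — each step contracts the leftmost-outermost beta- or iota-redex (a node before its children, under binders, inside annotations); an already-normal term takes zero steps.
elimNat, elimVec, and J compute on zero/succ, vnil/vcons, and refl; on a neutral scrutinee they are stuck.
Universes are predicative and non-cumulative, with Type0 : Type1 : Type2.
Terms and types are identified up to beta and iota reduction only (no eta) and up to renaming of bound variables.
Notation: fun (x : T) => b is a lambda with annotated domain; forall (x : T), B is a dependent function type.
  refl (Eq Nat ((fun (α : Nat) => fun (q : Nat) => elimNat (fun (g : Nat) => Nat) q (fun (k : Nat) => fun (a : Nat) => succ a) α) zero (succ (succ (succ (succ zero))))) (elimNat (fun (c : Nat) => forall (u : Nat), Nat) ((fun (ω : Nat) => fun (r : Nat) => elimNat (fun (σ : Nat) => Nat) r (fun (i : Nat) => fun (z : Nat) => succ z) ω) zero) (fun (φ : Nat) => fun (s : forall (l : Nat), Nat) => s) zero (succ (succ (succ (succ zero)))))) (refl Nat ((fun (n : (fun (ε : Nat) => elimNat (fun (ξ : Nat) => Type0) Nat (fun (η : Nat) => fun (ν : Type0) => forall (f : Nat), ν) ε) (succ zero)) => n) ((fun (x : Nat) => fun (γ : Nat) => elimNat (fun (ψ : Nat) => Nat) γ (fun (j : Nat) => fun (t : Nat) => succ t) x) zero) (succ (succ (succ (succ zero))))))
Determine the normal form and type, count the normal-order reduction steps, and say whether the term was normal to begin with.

resulting normal form:
  refl (Eq Nat (succ (succ (succ (succ zero)))) (succ (succ (succ (succ zero))))) (refl Nat (succ (succ (succ (succ zero)))))
the term's type:
  Eq (Eq Nat (succ (succ (succ (succ zero)))) (succ (succ (succ (succ zero))))) (refl Nat (succ (succ (succ (succ zero))))) (refl Nat (succ (succ (succ (succ zero)))))
reduction steps (normal order): 11
term was already normal: no
first contracted redex: a beta-redex


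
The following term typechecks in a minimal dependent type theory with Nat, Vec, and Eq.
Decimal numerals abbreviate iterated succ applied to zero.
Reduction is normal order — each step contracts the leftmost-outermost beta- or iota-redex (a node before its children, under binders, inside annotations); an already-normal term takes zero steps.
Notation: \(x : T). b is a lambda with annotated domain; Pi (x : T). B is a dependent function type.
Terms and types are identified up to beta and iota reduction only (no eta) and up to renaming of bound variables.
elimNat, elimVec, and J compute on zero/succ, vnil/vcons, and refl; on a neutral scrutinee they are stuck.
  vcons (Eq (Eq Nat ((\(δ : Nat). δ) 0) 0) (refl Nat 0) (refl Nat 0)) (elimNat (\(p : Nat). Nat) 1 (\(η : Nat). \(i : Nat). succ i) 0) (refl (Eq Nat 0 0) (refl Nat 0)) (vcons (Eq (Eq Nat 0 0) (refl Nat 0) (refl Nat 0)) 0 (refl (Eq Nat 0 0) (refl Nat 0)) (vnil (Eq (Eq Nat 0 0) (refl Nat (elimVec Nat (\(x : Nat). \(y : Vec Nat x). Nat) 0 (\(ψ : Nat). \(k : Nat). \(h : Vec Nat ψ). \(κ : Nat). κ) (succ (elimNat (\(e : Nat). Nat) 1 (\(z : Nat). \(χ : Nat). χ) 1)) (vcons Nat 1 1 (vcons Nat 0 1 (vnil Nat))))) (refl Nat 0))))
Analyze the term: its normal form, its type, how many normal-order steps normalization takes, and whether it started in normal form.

resulting normal form:
  vcons (Eq (Eq Nat 0 0) (refl Nat 0) (refl Nat 0)) 1 (refl (Eq Nat 0 0) (refl Nat 0)) (vcons (Eq (Eq Nat 0 0) (refl Nat 0) (refl Nat 0)) 0 (refl (Eq Nat 0 0) (refl Nat 0)) (vnil (Eq (Eq Nat 0 0) (refl Nat 0) (refl Nat 0))))
inferred type:
  Vec (Eq (Eq Nat 0 0) (refl Nat 0) (refl Nat 0)) 2
steps to reach normal form (normal order): 13
started in normal form: no
first redex: a beta-redex


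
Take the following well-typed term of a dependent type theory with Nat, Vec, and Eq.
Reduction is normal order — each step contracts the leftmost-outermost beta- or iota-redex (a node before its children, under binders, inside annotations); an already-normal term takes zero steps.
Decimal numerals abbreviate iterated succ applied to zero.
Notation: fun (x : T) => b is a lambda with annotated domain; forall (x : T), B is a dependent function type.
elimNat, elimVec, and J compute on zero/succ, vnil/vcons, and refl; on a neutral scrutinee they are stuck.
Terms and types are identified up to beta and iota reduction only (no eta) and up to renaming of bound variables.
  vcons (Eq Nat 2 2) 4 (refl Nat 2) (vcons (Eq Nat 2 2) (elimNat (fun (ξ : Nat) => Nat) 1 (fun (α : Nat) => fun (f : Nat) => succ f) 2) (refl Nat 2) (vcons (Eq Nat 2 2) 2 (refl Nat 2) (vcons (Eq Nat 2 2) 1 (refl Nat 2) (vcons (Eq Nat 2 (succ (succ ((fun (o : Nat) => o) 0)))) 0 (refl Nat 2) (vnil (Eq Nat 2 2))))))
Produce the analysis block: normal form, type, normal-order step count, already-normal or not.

normal form:
  vcons (Eq Nat 2 2) 4 (refl Nat 2) (vcons (Eq Nat 2 2) 3 (refl Nat 2) (vcons (Eq Nat 2 2) 2 (refl Nat 2) (vcons (Eq Nat 2 2) 1 (refl Nat 2) (vcons (Eq Nat 2 2) 0 (refl Nat 2) (vnil (Eq Nat 2 2))))))
the term's type:
  Vec (Eq Nat 2 2) 5
reduction steps (normal order): 8
already normal: no
first contracted redex: an elimNat iota-redex


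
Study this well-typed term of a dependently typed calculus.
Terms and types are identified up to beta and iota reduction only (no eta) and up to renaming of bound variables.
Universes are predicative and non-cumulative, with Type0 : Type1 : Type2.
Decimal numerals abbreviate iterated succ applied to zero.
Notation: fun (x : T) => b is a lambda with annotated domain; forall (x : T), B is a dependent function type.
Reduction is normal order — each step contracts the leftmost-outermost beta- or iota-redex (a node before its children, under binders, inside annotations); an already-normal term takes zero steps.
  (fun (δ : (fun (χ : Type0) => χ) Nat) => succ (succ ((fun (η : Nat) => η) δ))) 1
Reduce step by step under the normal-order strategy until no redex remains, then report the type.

normal-order reduction:
  (fun (δ : (fun (χ : Type0) => χ) Nat) => succ (succ ((fun (η : Nat) => η) δ))) 1
  ~> succ (succ ((fun (δ : Nat) => δ) 1))
  ~> 3
the term's type:
  Nat


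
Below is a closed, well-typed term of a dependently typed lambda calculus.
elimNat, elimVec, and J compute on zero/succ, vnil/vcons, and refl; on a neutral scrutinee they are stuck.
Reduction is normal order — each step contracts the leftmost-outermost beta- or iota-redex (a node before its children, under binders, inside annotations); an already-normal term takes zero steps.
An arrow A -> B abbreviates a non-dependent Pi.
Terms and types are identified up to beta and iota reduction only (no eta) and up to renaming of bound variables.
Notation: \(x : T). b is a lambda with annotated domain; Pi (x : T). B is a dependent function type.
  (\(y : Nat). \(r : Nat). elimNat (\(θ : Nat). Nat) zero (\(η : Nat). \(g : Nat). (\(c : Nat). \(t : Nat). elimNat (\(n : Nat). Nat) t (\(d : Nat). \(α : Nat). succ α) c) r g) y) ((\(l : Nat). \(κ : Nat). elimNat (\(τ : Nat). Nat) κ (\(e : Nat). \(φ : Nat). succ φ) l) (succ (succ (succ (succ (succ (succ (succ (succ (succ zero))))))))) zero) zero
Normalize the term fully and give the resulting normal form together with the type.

normal form:
  zero
the term's type:
  Nat


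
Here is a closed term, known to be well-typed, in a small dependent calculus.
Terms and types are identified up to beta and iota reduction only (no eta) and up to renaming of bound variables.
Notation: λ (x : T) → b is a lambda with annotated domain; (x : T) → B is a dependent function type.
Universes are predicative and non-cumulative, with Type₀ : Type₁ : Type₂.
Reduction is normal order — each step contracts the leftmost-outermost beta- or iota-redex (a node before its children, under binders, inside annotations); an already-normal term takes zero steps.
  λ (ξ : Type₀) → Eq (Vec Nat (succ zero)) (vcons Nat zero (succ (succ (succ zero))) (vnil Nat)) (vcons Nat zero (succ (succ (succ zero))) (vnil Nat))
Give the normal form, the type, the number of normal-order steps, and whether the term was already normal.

resulting normal form:
  λ (ξ : Type₀) → Eq (Vec Nat (succ zero)) (vcons Nat zero (succ (succ (succ zero))) (vnil Nat)) (vcons Nat zero (succ (succ (succ zero))) (vnil Nat))
inferred type:
  (ξ : Type₀) → Type₀
normal-order step count: 0
already normal: yes


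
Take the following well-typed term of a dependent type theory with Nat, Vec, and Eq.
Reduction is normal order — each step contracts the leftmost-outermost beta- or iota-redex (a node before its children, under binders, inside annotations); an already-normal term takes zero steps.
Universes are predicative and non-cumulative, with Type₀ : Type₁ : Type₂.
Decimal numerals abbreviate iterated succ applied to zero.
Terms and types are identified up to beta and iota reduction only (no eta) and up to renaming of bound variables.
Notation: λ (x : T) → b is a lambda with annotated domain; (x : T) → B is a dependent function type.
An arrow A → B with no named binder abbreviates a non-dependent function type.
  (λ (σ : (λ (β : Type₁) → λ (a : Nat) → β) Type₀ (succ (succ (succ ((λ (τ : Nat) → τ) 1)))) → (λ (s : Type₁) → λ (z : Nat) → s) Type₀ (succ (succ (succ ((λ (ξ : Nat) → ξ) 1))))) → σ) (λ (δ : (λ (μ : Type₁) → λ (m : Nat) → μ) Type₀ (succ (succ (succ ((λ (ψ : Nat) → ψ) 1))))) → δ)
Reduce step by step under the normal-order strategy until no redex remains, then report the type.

normal-order reduction sequence:
  (λ (σ : (λ (β : Type₁) → λ (a : Nat) → β) Type₀ (succ (succ (succ ((λ (τ : Nat) → τ) 1)))) → (λ (s : Type₁) → λ (z : Nat) → s) Type₀ (succ (succ (succ ((λ (ξ : Nat) → ξ) 1))))) → σ) (λ (δ : (λ (μ : Type₁) → λ (m : Nat) → μ) Type₀ (succ (succ (succ ((λ (ψ : Nat) → ψ) 1))))) → δ)
  ~> λ (σ : (λ (β : Type₁) → λ (a : Nat) → β) Type₀ (succ (succ (succ ((λ (τ : Nat) → τ) 1))))) → σ
  ~> λ (σ : (λ (β : Nat) → Type₀) (succ (succ (succ ((λ (a : Nat) → a) 1))))) → σ
  ~> λ (σ : Type₀) → σ
inferred type:
  Type₀ → Type₀


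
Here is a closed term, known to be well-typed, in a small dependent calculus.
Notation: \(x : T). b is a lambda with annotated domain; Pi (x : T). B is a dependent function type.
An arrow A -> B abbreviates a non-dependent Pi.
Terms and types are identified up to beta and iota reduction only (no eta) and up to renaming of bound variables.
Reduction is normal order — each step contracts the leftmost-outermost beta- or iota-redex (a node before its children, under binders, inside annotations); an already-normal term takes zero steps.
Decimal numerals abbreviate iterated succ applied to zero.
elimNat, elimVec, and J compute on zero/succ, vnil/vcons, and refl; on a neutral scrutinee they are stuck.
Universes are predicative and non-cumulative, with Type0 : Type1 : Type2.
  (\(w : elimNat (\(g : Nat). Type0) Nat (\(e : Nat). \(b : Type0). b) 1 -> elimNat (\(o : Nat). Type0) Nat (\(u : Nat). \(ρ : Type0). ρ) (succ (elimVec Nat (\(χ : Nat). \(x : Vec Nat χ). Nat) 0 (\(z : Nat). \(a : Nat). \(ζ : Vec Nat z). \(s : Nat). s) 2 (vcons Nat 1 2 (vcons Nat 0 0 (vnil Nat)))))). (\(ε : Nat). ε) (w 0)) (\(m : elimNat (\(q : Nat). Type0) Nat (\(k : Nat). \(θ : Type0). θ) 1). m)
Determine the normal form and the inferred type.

reduced normal form:
  0
type:
  Nat
observation: the first redex contracted is a beta-redex; the normal form is reached in 3 normal-order steps.


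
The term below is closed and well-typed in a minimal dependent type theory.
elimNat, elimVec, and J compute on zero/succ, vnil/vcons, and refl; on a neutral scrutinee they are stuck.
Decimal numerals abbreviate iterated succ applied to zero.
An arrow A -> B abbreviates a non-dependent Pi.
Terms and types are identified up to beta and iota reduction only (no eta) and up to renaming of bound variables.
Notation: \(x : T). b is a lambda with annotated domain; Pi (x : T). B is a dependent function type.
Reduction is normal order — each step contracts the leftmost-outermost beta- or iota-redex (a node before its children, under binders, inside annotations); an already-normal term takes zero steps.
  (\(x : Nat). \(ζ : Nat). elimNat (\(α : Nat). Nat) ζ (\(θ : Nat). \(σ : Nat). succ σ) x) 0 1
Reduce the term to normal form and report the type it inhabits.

reduced normal form:
  1
type:
  Nat
observation: contracting a beta-redex first, the term normalizes in 3 steps.


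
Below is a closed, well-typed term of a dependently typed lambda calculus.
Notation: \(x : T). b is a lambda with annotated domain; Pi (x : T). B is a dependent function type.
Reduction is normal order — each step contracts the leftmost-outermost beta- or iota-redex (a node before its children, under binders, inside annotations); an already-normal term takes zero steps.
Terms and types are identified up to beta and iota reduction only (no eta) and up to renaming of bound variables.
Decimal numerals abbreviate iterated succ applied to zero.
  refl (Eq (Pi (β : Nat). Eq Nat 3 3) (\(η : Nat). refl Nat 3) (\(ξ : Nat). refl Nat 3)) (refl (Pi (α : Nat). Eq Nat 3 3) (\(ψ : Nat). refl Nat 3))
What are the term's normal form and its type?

resulting normal form:
  refl (Eq (Pi (β : Nat). Eq Nat 3 3) (\(η : Nat). refl Nat 3) (\(ξ : Nat). refl Nat 3)) (refl (Pi (α : Nat). Eq Nat 3 3) (\(ψ : Nat). refl Nat 3))
inferred type:
  Eq (Eq (Pi (β : Nat). Eq Nat 3 3) (\(η : Nat). refl Nat 3) (\(ξ : Nat). refl Nat 3)) (refl (Pi (α : Nat). Eq Nat 3 3) (\(ψ : Nat). refl Nat 3)) (refl (Pi (γ : Nat). Eq Nat 3 3) (\(p : Nat). refl Nat 3))


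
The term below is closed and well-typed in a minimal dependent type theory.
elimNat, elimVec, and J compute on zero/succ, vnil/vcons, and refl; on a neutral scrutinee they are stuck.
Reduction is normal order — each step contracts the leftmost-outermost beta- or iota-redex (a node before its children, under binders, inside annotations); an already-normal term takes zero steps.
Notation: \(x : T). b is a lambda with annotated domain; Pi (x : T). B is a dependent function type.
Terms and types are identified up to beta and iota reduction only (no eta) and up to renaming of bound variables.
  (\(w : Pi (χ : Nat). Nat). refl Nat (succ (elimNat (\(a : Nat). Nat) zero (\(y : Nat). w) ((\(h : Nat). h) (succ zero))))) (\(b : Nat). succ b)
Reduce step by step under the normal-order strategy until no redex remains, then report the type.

reduction (normal order):
  (\(w : Pi (χ : Nat). Nat). refl Nat (succ (elimNat (\(a : Nat). Nat) zero (\(y : Nat). w) ((\(h : Nat). h) (succ zero))))) (\(b : Nat). succ b)
  ~> refl Nat (succ (elimNat (\(w : Nat). Nat) zero (\(χ : Nat). \(a : Nat). succ a) ((\(y : Nat). y) (succ zero))))
  ~> refl Nat (succ (elimNat (\(w : Nat). Nat) zero (\(χ : Nat). \(a : Nat). succ a) (succ zero)))
  ~> refl Nat (succ ((\(w : Nat). \(χ : Nat). succ χ) zero (elimNat (\(a : Nat). Nat) zero (\(y : Nat). \(h : Nat). succ h) zero)))
  ~> refl Nat (succ ((\(w : Nat). succ w) (elimNat (\(χ : Nat). Nat) zero (\(a : Nat). \(y : Nat). succ y) zero)))
  ~> refl Nat (succ (succ (elimNat (\(w : Nat). Nat) zero (\(χ : Nat). \(a : Nat). succ a) zero)))
  ~> refl Nat (succ (succ zero))
type:
  Eq Nat (succ (succ zero)) (succ (succ zero))


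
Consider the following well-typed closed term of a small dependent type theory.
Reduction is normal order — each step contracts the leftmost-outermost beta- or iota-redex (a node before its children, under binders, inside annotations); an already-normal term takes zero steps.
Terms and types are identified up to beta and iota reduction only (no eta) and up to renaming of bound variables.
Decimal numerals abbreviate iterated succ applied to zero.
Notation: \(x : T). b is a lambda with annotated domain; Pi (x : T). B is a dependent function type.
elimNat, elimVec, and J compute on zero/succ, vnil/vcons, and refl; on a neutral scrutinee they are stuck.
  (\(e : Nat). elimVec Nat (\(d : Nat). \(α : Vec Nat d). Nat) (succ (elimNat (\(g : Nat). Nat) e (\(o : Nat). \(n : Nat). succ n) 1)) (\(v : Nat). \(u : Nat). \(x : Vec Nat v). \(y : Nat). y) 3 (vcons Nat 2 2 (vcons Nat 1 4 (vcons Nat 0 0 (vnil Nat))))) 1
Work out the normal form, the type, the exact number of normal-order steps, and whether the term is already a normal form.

resulting normal form:
  3
inferred type:
  Nat
normal-order step count: 21
started in normal form: no
first redex: a beta-redex


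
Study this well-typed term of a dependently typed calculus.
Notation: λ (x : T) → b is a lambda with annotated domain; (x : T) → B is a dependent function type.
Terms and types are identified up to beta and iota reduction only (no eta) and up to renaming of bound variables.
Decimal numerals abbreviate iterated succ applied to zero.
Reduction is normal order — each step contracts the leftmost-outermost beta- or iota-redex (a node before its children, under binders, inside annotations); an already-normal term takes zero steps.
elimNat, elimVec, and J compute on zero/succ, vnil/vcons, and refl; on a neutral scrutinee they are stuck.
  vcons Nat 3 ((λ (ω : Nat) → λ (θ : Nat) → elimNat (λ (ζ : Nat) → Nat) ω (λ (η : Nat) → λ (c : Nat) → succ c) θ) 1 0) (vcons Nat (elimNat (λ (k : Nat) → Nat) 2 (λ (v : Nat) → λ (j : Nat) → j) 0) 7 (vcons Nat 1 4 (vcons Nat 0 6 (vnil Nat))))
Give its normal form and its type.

normal form:
  vcons Nat 3 1 (vcons Nat 2 7 (vcons Nat 1 4 (vcons Nat 0 6 (vnil Nat))))
inferred type:
  Vec Nat 4
observation: normalization takes exactly 4 steps under the normal-order strategy.


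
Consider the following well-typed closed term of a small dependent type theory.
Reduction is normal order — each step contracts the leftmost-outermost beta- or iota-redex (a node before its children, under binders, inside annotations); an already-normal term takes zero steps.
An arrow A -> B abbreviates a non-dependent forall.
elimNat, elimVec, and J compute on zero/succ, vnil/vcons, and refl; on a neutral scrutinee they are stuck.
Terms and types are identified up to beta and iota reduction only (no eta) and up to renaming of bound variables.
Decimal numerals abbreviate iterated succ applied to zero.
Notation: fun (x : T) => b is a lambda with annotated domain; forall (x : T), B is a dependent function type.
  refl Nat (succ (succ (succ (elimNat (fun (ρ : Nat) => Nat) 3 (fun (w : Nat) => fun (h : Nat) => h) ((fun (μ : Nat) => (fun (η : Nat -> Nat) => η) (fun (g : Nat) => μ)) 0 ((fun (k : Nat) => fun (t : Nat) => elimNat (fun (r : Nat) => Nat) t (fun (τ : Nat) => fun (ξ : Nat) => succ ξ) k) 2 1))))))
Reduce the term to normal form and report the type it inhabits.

reduced normal form:
  refl Nat 6
the term's type:
  Eq Nat 6 6
observation: the term reaches its normal form after 4 normal-order steps.


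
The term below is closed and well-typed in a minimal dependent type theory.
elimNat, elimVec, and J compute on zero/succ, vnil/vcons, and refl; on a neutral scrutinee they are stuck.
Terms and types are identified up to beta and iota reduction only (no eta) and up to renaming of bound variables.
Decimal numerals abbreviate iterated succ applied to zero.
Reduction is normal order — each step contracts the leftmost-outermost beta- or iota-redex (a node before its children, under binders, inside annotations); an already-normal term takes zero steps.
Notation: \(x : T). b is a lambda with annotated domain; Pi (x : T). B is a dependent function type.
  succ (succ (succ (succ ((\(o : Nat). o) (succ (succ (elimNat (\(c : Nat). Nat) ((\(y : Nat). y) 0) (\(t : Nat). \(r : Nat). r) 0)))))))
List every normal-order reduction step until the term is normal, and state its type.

normal-order reduction:
  succ (succ (succ (succ ((\(o : Nat). o) (succ (succ (elimNat (\(c : Nat). Nat) ((\(y : Nat). y) 0) (\(t : Nat). \(r : Nat). r) 0)))))))
  ~> succ (succ (succ (succ (succ (succ (elimNat (\(o : Nat). Nat) ((\(c : Nat). c) 0) (\(y : Nat). \(t : Nat). t) 0))))))
  ~> succ (succ (succ (succ (succ (succ ((\(o : Nat). o) 0))))))
  ~> 6
type:
  Nat


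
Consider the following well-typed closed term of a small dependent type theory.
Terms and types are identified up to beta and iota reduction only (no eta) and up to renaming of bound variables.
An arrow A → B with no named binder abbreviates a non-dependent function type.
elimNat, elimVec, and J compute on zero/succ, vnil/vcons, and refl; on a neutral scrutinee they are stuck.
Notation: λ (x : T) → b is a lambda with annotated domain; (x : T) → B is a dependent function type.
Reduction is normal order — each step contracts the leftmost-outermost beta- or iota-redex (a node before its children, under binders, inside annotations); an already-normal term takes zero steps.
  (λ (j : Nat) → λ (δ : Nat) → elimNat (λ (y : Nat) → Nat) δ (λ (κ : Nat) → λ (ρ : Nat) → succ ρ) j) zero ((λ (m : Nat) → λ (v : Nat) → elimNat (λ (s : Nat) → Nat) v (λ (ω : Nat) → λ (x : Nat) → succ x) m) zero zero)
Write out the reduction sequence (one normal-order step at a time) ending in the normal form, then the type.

normal-order reduction sequence:
  (λ (j : Nat) → λ (δ : Nat) → elimNat (λ (y : Nat) → Nat) δ (λ (κ : Nat) → λ (ρ : Nat) → succ ρ) j) zero ((λ (m : Nat) → λ (v : Nat) → elimNat (λ (s : Nat) → Nat) v (λ (ω : Nat) → λ (x : Nat) → succ x) m) zero zero)
  ~> (λ (j : Nat) → elimNat (λ (δ : Nat) → Nat) j (λ (y : Nat) → λ (κ : Nat) → succ κ) zero) ((λ (ρ : Nat) → λ (m : Nat) → elimNat (λ (v : Nat) → Nat) m (λ (s : Nat) → λ (ω : Nat) → succ ω) ρ) zero zero)
  ~> elimNat (λ (j : Nat) → Nat) ((λ (δ : Nat) → λ (y : Nat) → elimNat (λ (κ : Nat) → Nat) y (λ (ρ : Nat) → λ (m : Nat) → succ m) δ) zero zero) (λ (v : Nat) → λ (s : Nat) → succ s) zero
  ~> (λ (j : Nat) → λ (δ : Nat) → elimNat (λ (y : Nat) → Nat) δ (λ (κ : Nat) → λ (ρ : Nat) → succ ρ) j) zero zero
  ~> (λ (j : Nat) → elimNat (λ (δ : Nat) → Nat) j (λ (y : Nat) → λ (κ : Nat) → succ κ) zero) zero
  ~> elimNat (λ (j : Nat) → Nat) zero (λ (δ : Nat) → λ (y : Nat) → succ y) zero
  ~> zero
the term's type:
  Nat


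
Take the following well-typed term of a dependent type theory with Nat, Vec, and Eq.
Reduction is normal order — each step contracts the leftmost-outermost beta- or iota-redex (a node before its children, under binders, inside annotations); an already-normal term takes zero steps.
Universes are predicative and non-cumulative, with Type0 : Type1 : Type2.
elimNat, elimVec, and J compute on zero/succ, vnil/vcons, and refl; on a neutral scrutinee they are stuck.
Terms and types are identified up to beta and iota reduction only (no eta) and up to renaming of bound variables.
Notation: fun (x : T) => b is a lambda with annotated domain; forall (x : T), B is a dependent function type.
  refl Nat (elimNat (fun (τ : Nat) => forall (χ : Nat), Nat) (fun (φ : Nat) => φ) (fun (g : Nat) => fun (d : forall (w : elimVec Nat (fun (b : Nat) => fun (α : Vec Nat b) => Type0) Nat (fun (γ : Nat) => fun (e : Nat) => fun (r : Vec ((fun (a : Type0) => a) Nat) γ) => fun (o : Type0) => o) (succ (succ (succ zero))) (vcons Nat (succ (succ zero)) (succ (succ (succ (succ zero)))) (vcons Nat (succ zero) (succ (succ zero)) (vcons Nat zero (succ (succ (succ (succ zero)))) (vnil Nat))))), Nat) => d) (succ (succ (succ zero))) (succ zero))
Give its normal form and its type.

resulting normal form:
  refl Nat (succ zero)
the term's type:
  Eq Nat (succ zero) (succ zero)


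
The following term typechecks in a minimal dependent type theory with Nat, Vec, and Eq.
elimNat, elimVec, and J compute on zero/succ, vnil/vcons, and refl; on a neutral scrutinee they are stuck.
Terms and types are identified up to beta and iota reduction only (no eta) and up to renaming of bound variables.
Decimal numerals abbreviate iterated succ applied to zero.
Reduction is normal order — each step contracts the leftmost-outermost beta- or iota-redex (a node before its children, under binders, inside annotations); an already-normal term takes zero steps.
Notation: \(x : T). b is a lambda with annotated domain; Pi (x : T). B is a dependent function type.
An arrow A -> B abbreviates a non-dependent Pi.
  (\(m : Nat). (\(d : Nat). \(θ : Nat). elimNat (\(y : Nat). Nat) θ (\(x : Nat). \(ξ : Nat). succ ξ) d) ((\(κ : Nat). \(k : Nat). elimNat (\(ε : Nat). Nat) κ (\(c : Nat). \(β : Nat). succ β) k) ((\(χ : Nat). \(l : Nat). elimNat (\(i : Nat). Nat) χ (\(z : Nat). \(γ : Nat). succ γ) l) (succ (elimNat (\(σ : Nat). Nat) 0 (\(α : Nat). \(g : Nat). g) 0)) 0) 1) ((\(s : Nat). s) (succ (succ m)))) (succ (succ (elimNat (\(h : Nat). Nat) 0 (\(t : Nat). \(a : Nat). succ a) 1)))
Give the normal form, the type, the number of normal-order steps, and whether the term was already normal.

resulting normal form:
  7
type:
  Nat
normal-order step count: 25
term was already normal: no
first contracted redex: a beta-redex


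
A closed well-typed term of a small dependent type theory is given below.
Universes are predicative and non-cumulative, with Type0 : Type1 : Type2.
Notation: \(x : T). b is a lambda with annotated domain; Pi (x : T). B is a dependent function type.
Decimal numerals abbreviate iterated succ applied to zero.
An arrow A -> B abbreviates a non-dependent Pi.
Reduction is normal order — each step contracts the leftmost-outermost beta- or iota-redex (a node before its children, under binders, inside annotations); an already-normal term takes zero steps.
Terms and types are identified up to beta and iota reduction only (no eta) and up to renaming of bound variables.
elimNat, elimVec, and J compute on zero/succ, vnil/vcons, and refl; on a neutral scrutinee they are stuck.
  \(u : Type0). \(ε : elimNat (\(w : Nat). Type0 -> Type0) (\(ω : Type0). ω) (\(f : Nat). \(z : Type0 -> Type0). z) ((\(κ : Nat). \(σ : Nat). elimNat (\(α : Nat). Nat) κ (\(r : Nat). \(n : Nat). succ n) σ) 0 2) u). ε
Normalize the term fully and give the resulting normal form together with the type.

normal form:
  \(u : Type0). \(ε : u). ε
the term's type:
  Pi (u : Type0). u -> u


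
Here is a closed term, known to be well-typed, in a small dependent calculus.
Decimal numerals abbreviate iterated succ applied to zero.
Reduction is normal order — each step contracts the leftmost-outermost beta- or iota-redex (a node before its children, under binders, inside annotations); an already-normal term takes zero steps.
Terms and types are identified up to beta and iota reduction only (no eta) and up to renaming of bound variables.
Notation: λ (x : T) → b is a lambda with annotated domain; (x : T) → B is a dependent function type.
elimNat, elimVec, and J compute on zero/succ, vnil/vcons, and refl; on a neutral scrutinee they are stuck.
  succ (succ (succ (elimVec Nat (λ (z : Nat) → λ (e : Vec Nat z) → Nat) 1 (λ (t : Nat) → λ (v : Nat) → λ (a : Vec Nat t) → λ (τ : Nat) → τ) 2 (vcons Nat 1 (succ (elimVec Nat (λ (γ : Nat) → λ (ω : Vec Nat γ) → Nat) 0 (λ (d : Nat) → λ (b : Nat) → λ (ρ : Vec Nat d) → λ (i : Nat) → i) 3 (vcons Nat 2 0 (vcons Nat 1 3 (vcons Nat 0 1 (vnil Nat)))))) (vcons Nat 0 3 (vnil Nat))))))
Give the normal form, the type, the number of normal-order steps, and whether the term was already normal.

normal form:
  4
type:
  Nat
steps to reach normal form (normal order): 11
already normal: no
first contracted redex: an elimVec iota-redex


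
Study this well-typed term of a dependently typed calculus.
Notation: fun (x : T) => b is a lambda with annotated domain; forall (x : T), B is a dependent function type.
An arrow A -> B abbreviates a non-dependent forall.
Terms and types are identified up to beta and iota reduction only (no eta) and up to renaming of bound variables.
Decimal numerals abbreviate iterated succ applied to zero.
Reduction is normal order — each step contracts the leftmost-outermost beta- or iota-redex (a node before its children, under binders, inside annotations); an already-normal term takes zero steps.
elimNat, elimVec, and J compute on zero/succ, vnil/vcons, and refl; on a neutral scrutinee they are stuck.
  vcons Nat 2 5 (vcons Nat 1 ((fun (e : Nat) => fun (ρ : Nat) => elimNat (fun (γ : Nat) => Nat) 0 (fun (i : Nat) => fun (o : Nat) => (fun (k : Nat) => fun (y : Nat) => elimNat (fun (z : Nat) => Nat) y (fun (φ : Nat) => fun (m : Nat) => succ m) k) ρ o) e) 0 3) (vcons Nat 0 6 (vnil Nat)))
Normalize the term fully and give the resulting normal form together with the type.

resulting normal form:
  vcons Nat 2 5 (vcons Nat 1 0 (vcons Nat 0 6 (vnil Nat)))
the term's type:
  Vec Nat 3
observation: normalization takes exactly 3 steps under the normal-order strategy.


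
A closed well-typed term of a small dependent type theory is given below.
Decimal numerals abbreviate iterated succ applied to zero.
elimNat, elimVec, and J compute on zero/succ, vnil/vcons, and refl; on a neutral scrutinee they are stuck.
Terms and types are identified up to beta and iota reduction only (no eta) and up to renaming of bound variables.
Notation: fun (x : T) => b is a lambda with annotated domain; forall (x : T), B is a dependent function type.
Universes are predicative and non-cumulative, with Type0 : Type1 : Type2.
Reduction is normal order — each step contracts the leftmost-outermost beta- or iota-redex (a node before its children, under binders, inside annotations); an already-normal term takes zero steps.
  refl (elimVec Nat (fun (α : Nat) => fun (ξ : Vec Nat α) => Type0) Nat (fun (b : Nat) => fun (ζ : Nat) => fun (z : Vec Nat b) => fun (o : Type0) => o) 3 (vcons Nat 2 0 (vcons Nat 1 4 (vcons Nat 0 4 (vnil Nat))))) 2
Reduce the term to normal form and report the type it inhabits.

reduced normal form:
  refl Nat 2
the term's type:
  Eq Nat 2 2


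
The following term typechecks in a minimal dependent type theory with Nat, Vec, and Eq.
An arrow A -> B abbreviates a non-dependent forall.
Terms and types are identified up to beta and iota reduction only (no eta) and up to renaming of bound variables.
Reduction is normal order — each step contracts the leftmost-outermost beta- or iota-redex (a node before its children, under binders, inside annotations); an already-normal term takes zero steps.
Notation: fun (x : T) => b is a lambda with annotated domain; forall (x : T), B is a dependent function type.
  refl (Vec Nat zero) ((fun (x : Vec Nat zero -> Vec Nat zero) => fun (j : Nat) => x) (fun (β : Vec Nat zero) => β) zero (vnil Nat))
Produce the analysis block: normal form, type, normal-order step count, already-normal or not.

reduced normal form:
  refl (Vec Nat zero) (vnil Nat)
inferred type:
  Eq (Vec Nat zero) (vnil Nat) (vnil Nat)
reduction steps (normal order): 3
started in normal form: no
first redex: a beta-redex


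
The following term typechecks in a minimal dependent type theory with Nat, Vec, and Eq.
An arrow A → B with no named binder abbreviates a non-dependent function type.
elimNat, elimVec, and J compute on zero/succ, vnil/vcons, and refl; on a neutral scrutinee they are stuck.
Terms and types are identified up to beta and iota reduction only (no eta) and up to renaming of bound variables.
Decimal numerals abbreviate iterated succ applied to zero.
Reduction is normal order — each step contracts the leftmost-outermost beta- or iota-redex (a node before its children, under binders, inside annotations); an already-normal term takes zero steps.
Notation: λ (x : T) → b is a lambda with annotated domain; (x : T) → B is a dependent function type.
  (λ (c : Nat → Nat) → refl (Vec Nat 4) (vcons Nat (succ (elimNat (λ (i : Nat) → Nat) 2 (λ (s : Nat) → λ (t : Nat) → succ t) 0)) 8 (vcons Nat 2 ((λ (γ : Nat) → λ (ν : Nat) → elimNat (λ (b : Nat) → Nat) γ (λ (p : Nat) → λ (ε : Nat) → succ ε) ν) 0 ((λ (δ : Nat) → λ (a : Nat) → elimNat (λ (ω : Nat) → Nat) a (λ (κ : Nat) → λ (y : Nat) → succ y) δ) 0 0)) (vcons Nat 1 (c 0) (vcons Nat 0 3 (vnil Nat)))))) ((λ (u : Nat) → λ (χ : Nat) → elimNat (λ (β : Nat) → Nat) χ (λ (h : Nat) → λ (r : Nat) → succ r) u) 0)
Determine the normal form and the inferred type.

normal form:
  refl (Vec Nat 4) (vcons Nat 3 8 (vcons Nat 2 0 (vcons Nat 1 0 (vcons Nat 0 3 (vnil Nat)))))
type:
  Eq (Vec Nat 4) (vcons Nat 3 8 (vcons Nat 2 0 (vcons Nat 1 0 (vcons Nat 0 3 (vnil Nat))))) (vcons Nat 3 8 (vcons Nat 2 0 (vcons Nat 1 0 (vcons Nat 0 3 (vnil Nat)))))


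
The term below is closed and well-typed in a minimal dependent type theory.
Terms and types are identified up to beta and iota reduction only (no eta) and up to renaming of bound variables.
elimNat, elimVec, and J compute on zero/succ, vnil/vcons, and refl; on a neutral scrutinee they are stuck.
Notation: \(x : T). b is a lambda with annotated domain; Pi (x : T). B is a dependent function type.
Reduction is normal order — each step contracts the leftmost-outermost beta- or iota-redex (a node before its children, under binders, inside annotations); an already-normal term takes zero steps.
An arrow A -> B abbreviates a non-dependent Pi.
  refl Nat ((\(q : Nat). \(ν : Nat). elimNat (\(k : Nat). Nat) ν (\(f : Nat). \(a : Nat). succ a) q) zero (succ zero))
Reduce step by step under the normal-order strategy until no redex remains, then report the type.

normal-order reduction:
  refl Nat ((\(q : Nat). \(ν : Nat). elimNat (\(k : Nat). Nat) ν (\(f : Nat). \(a : Nat). succ a) q) zero (succ zero))
  ~> refl Nat ((\(q : Nat). elimNat (\(ν : Nat). Nat) q (\(k : Nat). \(f : Nat). succ f) zero) (succ zero))
  ~> refl Nat (elimNat (\(q : Nat). Nat) (succ zero) (\(ν : Nat). \(k : Nat). succ k) zero)
  ~> refl Nat (succ zero)
type:
  Eq Nat (succ zero) (succ zero)


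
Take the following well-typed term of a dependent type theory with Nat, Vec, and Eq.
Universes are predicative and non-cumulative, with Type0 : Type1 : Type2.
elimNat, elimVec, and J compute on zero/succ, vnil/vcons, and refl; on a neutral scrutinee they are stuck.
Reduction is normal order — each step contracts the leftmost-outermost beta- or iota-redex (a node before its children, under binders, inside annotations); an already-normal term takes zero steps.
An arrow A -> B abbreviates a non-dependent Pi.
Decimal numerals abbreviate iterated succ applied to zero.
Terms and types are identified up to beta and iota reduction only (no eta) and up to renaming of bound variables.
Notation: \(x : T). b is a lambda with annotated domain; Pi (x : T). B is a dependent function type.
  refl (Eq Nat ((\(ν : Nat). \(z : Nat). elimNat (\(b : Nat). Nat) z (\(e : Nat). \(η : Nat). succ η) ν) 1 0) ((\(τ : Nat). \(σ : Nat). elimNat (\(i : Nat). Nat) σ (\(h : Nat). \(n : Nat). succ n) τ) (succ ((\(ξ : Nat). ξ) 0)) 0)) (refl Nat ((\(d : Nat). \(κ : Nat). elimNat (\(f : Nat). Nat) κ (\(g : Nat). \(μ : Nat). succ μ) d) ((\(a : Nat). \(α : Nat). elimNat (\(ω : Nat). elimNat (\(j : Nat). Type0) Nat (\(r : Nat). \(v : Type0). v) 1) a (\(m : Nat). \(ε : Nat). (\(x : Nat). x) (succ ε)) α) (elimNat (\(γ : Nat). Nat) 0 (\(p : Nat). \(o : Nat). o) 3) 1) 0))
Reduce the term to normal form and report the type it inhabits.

resulting normal form:
  refl (Eq Nat 1 1) (refl Nat 1)
type:
  Eq (Eq Nat 1 1) (refl Nat 1) (refl Nat 1)
observation: normalization takes exactly 36 steps under the normal-order strategy.


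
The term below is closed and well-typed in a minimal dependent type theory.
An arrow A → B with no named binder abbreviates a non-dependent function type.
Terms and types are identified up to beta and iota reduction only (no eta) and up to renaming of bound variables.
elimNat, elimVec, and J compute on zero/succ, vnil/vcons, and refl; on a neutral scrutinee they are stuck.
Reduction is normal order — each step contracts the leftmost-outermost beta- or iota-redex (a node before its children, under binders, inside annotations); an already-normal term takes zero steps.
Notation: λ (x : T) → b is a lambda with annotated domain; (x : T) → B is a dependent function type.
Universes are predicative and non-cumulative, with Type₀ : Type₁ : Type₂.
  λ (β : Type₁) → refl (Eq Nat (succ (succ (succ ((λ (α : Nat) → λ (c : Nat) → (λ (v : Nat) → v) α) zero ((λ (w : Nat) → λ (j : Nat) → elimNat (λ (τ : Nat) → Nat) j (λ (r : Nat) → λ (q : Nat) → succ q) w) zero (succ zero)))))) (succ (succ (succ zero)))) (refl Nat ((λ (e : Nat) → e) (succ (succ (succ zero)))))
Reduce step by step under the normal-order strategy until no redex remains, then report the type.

normal-order reduction sequence:
  λ (β : Type₁) → refl (Eq Nat (succ (succ (succ ((λ (α : Nat) → λ (c : Nat) → (λ (v : Nat) → v) α) zero ((λ (w : Nat) → λ (j : Nat) → elimNat (λ (τ : Nat) → Nat) j (λ (r : Nat) → λ (q : Nat) → succ q) w) zero (succ zero)))))) (succ (succ (succ zero)))) (refl Nat ((λ (e : Nat) → e) (succ (succ (succ zero)))))
  ~> λ (β : Type₁) → refl (Eq Nat (succ (succ (succ ((λ (α : Nat) → (λ (c : Nat) → c) zero) ((λ (v : Nat) → λ (w : Nat) → elimNat (λ (j : Nat) → Nat) w (λ (τ : Nat) → λ (r : Nat) → succ r) v) zero (succ zero)))))) (succ (succ (succ zero)))) (refl Nat ((λ (q : Nat) → q) (succ (succ (succ zero)))))
  ~> λ (β : Type₁) → refl (Eq Nat (succ (succ (succ ((λ (α : Nat) → α) zero)))) (succ (succ (succ zero)))) (refl Nat ((λ (c : Nat) → c) (succ (succ (succ zero)))))
  ~> λ (β : Type₁) → refl (Eq Nat (succ (succ (succ zero))) (succ (succ (succ zero)))) (refl Nat ((λ (α : Nat) → α) (succ (succ (succ zero)))))
  ~> λ (β : Type₁) → refl (Eq Nat (succ (succ (succ zero))) (succ (succ (succ zero)))) (refl Nat (succ (succ (succ zero))))
the term's type:
  Type₁ → Eq (Eq Nat (succ (succ (succ zero))) (succ (succ (succ zero)))) (refl Nat (succ (succ (succ zero)))) (refl Nat (succ (succ (succ zero))))
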